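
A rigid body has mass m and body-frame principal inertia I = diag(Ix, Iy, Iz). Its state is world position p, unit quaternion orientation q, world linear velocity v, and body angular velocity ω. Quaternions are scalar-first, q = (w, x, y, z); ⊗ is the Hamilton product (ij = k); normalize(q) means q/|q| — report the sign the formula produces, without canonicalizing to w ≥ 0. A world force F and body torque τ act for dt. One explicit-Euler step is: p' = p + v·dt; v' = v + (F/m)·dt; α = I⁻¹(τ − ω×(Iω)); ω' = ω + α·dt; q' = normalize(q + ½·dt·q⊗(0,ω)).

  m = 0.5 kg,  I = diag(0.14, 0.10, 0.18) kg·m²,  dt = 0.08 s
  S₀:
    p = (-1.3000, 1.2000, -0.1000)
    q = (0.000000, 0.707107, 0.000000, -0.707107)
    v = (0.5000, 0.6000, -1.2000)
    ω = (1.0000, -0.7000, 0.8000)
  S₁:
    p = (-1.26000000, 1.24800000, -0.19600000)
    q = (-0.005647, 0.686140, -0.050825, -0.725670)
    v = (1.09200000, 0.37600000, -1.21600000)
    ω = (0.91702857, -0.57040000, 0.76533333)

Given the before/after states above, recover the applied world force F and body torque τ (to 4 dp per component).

Δω = ω₁−ω₀ = (-0.08297143, 0.12960000, -0.03466667)
precession coupling = (-0.0448, -0.0320, 0.0280)
I·α + gyro = (-0.1900, 0.1300, -0.0500)
v₁ − v₀ = (0.59200000, -0.22400000, -0.01600000)
F = m·Δv/dt = (3.7000, -1.4000, -0.1000)

F = (3.7000, -1.4000, -0.1000)
τ = (-0.1900, 0.1300, -0.0500)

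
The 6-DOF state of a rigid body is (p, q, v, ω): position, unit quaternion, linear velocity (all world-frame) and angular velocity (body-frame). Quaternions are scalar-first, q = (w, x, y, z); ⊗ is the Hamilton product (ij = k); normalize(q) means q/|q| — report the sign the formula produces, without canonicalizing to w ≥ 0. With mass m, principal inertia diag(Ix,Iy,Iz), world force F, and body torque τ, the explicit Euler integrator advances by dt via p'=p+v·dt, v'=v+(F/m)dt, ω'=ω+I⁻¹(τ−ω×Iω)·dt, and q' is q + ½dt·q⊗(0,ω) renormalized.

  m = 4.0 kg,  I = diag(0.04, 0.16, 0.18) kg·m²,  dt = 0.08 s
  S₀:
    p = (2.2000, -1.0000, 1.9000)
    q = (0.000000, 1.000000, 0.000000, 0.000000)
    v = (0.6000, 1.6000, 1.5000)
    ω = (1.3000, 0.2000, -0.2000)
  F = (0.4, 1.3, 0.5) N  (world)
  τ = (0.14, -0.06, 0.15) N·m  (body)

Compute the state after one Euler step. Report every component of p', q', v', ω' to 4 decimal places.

p + v·dt = (2.2480, -0.8720, 2.0200)
v + (F/m)dt = (0.6080, 1.6260, 1.5100)
(τ − ω×Iω)/I = (3.5200, -0.6025, 0.6600)
new body rate ω' = (1.5816, 0.1518, -0.1472)
Hamilton product q⊗(0,ω) = (-1.3000000, 0.0000000, 0.2000000, 0.2000000)
updated quaternion q' = (-0.0519, 0.9986, 0.0080, 0.0080)

p' = (2.2480, -0.8720, 2.0200)
q' = (-0.0519, 0.9986, 0.0080, 0.0080)
v' = (0.6080, 1.6260, 1.5100)
ω' = (1.5816, 0.1518, -0.1472)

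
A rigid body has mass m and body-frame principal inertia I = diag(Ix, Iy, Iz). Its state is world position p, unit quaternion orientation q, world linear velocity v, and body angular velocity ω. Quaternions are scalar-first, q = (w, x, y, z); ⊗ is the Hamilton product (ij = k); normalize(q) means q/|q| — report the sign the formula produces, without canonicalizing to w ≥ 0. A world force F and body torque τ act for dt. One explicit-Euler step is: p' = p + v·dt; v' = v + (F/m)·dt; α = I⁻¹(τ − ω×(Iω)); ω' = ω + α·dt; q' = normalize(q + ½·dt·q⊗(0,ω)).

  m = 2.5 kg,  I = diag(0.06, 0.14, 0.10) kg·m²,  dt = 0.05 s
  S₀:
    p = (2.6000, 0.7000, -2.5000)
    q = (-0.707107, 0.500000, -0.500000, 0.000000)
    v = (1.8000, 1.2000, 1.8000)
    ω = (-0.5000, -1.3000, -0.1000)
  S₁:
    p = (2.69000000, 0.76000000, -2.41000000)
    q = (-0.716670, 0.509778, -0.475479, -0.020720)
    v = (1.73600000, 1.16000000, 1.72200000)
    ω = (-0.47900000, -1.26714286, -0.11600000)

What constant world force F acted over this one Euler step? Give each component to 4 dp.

F = (-3.2000, -2.0000, -3.9000)

Δv = v₁−v₀ = (-0.06400000, -0.04000000, -0.07800000)
applied force F = (-3.2000, -2.0000, -3.9000)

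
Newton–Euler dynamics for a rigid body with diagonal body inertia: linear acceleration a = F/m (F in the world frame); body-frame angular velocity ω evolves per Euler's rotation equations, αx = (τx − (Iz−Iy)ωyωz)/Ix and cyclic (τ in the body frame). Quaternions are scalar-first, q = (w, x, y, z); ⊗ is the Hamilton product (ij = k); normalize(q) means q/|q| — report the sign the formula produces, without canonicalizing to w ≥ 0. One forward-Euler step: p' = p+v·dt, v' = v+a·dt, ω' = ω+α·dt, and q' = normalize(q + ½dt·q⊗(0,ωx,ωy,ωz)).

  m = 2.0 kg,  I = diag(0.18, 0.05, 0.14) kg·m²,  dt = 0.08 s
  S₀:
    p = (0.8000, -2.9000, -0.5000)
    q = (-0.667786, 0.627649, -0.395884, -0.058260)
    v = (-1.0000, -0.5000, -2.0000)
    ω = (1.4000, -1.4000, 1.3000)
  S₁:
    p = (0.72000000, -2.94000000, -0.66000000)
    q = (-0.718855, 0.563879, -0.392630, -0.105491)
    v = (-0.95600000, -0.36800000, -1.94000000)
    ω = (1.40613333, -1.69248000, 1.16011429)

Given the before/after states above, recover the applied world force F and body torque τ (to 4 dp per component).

F = (1.1000, 3.3000, 1.5000)
τ = (-0.1500, -0.1100, 0.0100)

Δω = ω₁−ω₀ = (0.00613333, -0.29248000, -0.13988571)
gyro term ω₀×Iω₀ = (-0.1638, 0.0728, 0.2548)
τ = I·(Δω/dt) + ω₀×(Iω₀) = (-0.1500, -0.1100, 0.0100)
Δv = v₁−v₀ = (0.04400000, 0.13200000, 0.06000000)
F = m·Δv/dt = (1.1000, 3.3000, 1.5000)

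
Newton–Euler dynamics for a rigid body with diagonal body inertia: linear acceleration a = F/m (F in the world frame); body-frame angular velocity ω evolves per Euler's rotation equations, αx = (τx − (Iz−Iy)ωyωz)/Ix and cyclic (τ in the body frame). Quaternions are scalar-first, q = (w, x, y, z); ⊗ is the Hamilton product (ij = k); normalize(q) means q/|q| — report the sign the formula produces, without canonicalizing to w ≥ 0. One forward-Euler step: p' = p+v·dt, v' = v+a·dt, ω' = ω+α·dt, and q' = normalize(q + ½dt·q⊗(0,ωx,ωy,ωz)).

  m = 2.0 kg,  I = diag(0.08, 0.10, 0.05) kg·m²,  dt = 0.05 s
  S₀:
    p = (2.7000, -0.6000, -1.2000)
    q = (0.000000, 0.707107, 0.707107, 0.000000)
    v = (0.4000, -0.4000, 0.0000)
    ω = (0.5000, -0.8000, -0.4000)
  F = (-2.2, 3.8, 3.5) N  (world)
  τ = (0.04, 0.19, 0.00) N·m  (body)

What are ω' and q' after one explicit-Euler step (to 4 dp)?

ω' = (0.5350, -0.7020, -0.3920)
q' = (0.0053, 0.6998, 0.7139, -0.0230)

ω×(Iω) gyroscopic = (-0.0160, -0.0060, -0.0080)
angular accel α = (0.7000, 1.9600, 0.1600)
ω + α·dt = (0.5350, -0.7020, -0.3920)
2q̇ = q⊗(0,ω) = (0.2121321, -0.2828428, 0.2828428, -0.9192391)
q' = normalize(q + ½dt·q⊗(0,ω)) = (0.0053, 0.6998, 0.7139, -0.0230)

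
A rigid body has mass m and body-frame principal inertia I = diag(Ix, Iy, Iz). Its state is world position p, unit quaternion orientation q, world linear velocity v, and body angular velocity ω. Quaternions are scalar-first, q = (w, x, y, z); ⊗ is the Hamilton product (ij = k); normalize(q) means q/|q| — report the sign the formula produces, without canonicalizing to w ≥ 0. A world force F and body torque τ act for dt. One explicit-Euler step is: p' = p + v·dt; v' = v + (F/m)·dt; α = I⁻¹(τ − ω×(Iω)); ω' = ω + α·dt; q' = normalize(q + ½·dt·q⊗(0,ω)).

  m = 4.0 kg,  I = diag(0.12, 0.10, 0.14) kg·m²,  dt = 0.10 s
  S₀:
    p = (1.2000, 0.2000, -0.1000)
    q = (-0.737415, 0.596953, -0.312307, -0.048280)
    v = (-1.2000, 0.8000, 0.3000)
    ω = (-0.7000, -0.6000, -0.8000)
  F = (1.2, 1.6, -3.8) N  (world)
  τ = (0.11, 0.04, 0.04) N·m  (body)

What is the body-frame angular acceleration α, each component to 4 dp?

α = (0.7567, 0.5120, 0.3457)

gyro term ω×Iω = (0.0192, -0.0112, -0.0084)
α = I⁻¹(τ − ω×Iω) = (0.7567, 0.5120, 0.3457)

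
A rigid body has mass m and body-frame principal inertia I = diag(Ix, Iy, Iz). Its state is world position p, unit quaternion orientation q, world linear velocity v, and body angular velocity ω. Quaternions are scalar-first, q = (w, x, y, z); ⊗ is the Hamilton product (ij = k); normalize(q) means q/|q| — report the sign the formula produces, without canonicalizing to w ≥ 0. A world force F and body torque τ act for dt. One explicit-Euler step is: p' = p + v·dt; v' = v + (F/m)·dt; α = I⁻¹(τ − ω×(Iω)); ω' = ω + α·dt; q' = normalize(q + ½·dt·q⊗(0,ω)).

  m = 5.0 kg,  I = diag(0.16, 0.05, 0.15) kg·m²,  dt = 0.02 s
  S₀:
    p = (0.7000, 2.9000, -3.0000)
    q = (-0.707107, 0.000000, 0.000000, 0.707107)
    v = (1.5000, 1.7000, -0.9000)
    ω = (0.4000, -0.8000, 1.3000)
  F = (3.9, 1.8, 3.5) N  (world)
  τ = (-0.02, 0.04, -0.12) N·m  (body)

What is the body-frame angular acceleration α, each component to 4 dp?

precession coupling ω×(Iω) = (-0.1040, 0.0052, 0.0352)
angular accel α = (0.5250, 0.6960, -1.0347)

α = (0.5250, 0.6960, -1.0347)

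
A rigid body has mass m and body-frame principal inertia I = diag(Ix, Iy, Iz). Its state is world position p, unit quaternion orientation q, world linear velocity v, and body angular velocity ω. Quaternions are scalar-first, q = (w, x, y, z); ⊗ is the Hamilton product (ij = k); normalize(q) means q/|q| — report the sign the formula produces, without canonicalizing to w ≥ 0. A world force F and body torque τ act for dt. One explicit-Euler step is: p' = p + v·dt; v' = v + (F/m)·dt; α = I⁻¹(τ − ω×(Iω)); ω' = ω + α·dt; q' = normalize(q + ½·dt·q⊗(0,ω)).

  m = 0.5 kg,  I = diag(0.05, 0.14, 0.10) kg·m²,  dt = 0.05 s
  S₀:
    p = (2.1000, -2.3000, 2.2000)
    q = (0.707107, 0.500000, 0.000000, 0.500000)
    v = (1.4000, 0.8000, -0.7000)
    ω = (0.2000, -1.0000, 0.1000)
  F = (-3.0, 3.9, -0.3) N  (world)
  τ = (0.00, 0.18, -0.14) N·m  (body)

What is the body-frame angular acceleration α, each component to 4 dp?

α = (-0.0800, 1.2929, -1.2200)

ω×(Iω) gyroscopic = (0.0040, -0.0010, -0.0180)
(τ − ω×Iω)/I = (-0.0800, 1.2929, -1.2200)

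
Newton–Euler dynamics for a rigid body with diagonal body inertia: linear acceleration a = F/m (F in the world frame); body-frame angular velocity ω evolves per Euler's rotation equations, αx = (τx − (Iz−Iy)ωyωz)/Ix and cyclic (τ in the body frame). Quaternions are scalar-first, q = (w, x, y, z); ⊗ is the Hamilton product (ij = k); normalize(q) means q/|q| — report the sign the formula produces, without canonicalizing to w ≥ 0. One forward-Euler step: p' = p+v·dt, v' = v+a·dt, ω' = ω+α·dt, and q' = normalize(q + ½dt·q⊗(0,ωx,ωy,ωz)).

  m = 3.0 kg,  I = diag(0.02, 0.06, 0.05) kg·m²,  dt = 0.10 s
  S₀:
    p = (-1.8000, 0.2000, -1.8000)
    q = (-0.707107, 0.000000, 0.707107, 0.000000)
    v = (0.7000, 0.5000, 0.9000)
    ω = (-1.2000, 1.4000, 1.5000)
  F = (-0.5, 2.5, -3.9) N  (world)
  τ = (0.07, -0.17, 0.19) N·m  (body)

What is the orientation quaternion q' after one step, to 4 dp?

q' = (-0.7513, 0.0948, 0.6530, -0.0105)

q⊗(0,ω) = (-0.9899498, 1.9091889, -0.9899498, -0.2121321)
updated quaternion q' = (-0.7513, 0.0948, 0.6530, -0.0105)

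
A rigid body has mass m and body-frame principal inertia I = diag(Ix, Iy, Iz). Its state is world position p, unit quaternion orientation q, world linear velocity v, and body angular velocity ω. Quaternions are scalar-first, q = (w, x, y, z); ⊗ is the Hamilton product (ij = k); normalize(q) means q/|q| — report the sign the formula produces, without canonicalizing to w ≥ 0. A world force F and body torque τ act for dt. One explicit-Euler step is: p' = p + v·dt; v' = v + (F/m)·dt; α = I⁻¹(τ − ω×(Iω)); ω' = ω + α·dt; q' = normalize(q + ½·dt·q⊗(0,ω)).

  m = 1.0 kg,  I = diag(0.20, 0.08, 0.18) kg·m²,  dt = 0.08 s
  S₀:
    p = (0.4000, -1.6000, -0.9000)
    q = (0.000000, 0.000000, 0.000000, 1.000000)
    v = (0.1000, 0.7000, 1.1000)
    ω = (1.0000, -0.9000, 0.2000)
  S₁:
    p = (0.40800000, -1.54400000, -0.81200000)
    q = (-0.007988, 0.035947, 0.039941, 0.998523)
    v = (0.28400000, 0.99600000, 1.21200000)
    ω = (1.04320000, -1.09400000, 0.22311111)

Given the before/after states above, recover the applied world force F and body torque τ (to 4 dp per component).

F = (2.3000, 3.7000, 1.4000)
τ = (0.0900, -0.1900, 0.1600)

rate change Δω = (0.04320000, -0.19400000, 0.02311111)
precession coupling = (-0.0180, 0.0040, 0.1080)
τ = I·(Δω/dt) + ω₀×(Iω₀) = (0.0900, -0.1900, 0.1600)
velocity change Δv = (0.18400000, 0.29600000, 0.11200000)
m·(v₁−v₀)/dt = (2.3000, 3.7000, 1.4000)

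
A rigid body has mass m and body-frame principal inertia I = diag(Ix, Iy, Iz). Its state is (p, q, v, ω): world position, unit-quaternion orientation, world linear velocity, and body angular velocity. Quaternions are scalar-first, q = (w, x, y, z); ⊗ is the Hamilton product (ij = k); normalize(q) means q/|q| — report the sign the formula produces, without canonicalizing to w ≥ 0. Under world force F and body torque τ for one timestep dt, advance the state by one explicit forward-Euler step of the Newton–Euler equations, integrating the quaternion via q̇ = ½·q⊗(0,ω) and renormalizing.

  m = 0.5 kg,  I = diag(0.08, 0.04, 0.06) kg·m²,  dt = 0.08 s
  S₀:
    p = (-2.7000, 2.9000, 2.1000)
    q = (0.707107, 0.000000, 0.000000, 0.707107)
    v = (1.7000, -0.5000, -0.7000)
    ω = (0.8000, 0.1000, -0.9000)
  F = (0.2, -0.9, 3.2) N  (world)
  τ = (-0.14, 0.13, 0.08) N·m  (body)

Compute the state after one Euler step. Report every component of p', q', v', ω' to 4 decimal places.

p' = (-2.5640, 2.8600, 2.0440)
q' = (0.7317, 0.0198, 0.0254, 0.6809)
v' = (1.7320, -0.6440, -0.1880)
ω' = (0.6618, 0.3888, -0.7891)

precession coupling ω×(Iω) = (-0.0018, -0.0144, -0.0032)
(τ − ω×Iω)/I = (-1.7275, 3.6100, 1.3867)
new body rate ω' = (0.6618, 0.3888, -0.7891)
Hamilton product q⊗(0,ω) = (0.6363963, 0.4949749, 0.6363963, -0.6363963)
q' = normalize(q + ½dt·q⊗(0,ω)) = (0.7317, 0.0198, 0.0254, 0.6809)
a = F/m = (0.4000, -1.8000, 6.4000)
new position p' = (-2.5640, 2.8600, 2.0440)
new velocity v' = (1.7320, -0.6440, -0.1880)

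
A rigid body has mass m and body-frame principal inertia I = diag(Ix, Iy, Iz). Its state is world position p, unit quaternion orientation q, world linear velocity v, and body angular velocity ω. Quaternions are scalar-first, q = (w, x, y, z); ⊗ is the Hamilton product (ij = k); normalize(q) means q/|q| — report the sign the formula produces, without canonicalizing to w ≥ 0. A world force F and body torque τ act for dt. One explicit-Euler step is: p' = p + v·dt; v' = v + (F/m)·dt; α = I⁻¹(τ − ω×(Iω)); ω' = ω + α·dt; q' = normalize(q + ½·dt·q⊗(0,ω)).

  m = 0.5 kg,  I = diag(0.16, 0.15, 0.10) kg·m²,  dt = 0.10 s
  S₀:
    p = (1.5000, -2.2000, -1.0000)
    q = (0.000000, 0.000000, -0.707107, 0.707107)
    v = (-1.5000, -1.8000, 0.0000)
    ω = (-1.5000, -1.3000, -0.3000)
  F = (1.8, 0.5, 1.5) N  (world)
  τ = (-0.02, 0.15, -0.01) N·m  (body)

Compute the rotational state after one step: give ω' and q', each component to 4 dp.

gyro term ω×Iω = (-0.0195, 0.0270, -0.0195)
(τ − ω×Iω)/I = (-0.0031, 0.8200, 0.0950)
ω' = ω + α·dt = (-1.5003, -1.2180, -0.2905)
2q̇ = q⊗(0,ω) = (-0.7071070, 1.1313712, -1.0606605, -1.0606605)
q + ½dt·q⊗(0,ω), renormalized = (-0.0352, 0.0563, -0.7563, 0.6508)

ω' = (-1.5003, -1.2180, -0.2905)
q' = (-0.0352, 0.0563, -0.7563, 0.6508)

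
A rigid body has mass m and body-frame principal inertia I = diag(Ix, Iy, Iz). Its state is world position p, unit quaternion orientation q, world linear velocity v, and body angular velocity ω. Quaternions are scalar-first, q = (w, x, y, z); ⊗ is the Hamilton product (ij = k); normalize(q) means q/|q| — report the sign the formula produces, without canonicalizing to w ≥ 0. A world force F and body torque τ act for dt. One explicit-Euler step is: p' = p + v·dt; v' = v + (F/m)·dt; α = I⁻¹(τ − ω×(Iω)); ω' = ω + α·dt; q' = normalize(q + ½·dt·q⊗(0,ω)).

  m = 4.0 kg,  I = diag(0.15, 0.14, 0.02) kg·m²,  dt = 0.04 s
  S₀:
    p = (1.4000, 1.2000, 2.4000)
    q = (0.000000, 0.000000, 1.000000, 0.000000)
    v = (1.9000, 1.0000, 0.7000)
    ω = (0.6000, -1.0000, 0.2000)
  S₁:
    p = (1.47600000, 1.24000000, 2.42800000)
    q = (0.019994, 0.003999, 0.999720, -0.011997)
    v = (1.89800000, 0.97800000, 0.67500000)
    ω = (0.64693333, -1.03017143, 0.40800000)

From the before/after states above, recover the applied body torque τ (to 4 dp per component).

Δω = ω₁−ω₀ = (0.04693333, -0.03017143, 0.20800000)
ω₀×(Iω₀) = (0.0240, 0.0156, 0.0060)
I·α + gyro = (0.2000, -0.0900, 0.1100)

τ = (0.2000, -0.0900, 0.1100)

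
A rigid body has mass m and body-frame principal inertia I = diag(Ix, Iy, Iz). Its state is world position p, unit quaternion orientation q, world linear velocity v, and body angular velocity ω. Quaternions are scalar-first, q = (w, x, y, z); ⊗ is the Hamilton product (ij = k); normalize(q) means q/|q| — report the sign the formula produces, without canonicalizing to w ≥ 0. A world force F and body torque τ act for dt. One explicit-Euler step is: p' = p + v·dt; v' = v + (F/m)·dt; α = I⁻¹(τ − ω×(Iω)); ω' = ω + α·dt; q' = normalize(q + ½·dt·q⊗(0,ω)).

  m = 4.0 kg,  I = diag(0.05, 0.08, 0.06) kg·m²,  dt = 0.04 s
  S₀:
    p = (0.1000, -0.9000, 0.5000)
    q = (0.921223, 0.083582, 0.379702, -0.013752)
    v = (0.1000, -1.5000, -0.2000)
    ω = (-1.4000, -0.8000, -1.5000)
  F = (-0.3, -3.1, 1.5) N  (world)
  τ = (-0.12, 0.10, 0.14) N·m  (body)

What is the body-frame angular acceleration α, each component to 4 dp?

gyro term ω×Iω = (-0.0240, -0.0210, 0.0336)
α = I⁻¹(τ − ω×Iω) = (-1.9200, 1.5125, 1.7733)

α = (-1.9200, 1.5125, 1.7733)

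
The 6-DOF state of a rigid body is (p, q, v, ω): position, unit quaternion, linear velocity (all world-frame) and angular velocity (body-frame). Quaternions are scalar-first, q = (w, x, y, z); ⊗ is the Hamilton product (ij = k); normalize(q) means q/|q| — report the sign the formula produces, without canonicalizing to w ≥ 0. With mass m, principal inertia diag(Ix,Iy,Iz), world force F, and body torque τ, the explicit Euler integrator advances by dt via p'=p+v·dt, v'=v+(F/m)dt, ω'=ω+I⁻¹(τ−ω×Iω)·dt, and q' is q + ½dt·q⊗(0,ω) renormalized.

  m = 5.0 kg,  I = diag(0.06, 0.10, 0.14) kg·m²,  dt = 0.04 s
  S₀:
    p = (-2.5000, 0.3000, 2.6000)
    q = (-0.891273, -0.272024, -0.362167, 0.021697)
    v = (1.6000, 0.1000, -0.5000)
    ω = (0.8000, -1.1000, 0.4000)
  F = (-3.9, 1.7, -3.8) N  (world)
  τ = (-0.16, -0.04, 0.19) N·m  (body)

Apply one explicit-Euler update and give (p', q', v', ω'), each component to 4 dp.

p' = (-2.4360, 0.3040, 2.5800)
q' = (-0.8947, -0.2886, -0.3399, 0.0263)
v' = (1.5688, 0.1136, -0.5304)
ω' = (0.7051, -1.1058, 0.4643)

(τ − ω×Iω)/I = (-2.3733, -0.1440, 1.6086)
new body rate ω' = (0.7051, -1.1058, 0.4643)
2q̇ = q⊗(0,ω) = (-0.1894433, -0.8340185, 1.1065675, 0.2324508)
q' = normalize(q + ½dt·q⊗(0,ω)) = (-0.8947, -0.2886, -0.3399, 0.0263)
linear accel F/m = (-0.7800, 0.3400, -0.7600)
new position p' = (-2.4360, 0.3040, 2.5800)
v + (F/m)dt = (1.5688, 0.1136, -0.5304)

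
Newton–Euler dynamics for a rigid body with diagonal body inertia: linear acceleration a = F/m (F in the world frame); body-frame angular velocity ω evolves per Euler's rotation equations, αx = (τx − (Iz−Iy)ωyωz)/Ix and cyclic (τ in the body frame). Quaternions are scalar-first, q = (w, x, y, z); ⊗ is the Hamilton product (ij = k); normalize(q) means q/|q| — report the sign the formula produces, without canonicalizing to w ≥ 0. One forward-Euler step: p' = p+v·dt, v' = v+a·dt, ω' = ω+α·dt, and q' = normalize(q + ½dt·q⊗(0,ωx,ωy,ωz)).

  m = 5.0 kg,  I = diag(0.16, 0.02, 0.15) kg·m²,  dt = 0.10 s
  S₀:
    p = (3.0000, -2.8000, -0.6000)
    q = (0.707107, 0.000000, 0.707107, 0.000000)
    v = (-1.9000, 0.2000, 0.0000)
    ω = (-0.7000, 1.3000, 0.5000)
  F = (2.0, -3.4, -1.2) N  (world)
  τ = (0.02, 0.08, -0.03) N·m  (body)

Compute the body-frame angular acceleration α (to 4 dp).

α = (-0.4031, 4.1750, -1.0493)

precession coupling ω×(Iω) = (0.0845, -0.0035, 0.1274)
angular accel α = (-0.4031, 4.1750, -1.0493)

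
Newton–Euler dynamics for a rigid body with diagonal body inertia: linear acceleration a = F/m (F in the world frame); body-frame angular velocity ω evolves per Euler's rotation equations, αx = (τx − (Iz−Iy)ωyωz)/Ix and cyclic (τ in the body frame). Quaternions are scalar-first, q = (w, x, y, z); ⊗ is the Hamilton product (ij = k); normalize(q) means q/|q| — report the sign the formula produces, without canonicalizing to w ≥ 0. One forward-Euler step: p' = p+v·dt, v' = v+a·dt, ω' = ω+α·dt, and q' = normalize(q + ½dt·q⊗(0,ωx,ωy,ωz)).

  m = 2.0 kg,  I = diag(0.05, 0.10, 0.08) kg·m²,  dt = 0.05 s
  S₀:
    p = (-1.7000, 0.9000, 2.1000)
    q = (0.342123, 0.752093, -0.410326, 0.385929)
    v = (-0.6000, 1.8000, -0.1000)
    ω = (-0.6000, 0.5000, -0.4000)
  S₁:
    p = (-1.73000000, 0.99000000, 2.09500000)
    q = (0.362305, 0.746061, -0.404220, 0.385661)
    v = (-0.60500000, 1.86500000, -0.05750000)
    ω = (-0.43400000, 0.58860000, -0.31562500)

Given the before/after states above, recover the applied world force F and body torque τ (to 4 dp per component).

rate change Δω = (0.16600000, 0.08860000, 0.08437500)
ω₀×(Iω₀) = (0.0040, -0.0072, -0.0150)
I·α + gyro = (0.1700, 0.1700, 0.1200)
velocity change Δv = (-0.00500000, 0.06500000, 0.04250000)
F = m·Δv/dt = (-0.2000, 2.6000, 1.7000)

F = (-0.2000, 2.6000, 1.7000)
τ = (0.1700, 0.1700, 0.1200)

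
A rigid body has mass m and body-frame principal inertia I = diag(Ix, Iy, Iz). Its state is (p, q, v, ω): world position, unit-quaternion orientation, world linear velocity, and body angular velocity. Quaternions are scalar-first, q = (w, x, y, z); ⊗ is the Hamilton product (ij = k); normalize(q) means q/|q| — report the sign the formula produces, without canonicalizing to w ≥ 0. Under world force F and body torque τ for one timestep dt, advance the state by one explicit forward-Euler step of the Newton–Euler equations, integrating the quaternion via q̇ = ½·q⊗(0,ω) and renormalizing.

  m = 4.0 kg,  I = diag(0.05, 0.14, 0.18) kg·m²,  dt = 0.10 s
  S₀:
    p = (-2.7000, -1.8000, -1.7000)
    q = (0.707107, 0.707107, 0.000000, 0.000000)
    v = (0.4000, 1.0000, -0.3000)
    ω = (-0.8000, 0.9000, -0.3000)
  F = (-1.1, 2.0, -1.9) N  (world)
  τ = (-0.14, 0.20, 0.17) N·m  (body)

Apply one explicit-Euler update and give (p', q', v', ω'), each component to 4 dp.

ω×(Iω) gyroscopic = (-0.0108, -0.0312, -0.0648)
angular accel α = (-2.5840, 1.6514, 1.3044)
ω' = ω + α·dt = (-1.0584, 1.0651, -0.1696)
Hamilton product q⊗(0,ω) = (0.5656856, -0.5656856, 0.8485284, 0.4242642)
q' = normalize(q + ½dt·q⊗(0,ω)) = (0.7340, 0.6775, 0.0423, 0.0212)
linear accel F/m = (-0.2750, 0.5000, -0.4750)
p + v·dt = (-2.6600, -1.7000, -1.7300)
new velocity v' = (0.3725, 1.0500, -0.3475)

p' = (-2.6600, -1.7000, -1.7300)
q' = (0.7340, 0.6775, 0.0423, 0.0212)
v' = (0.3725, 1.0500, -0.3475)
ω' = (-1.0584, 1.0651, -0.1696)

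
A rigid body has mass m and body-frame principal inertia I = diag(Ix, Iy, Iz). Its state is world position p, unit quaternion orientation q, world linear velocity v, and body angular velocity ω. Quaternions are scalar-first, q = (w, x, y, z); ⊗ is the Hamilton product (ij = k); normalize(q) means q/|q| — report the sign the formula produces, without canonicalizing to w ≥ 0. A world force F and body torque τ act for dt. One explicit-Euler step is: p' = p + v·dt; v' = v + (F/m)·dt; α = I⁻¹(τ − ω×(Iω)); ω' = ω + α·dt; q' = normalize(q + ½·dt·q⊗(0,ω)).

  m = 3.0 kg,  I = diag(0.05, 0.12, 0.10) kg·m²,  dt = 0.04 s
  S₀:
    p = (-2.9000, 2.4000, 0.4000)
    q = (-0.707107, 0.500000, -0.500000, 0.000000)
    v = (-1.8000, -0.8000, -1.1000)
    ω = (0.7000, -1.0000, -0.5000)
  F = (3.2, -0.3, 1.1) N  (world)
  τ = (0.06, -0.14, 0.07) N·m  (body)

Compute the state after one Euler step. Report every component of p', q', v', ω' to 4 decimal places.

p' = (-2.9720, 2.3680, 0.3560)
q' = (-0.7239, 0.4949, -0.4807, 0.0041)
v' = (-1.7573, -0.8040, -1.0853)
ω' = (0.7560, -1.0525, -0.4524)

linear accel F/m = (1.0667, -0.1000, 0.3667)
p' = p + v·dt = (-2.9720, 2.3680, 0.3560)
new velocity v' = (-1.7573, -0.8040, -1.0853)
ω×(Iω) gyroscopic = (-0.0100, 0.0175, -0.0490)
α = I⁻¹(τ − ω×Iω) = (1.4000, -1.3125, 1.1900)
new body rate ω' = (0.7560, -1.0525, -0.4524)
2q̇ = q⊗(0,ω) = (-0.8500000, -0.2449749, 0.9571070, 0.2035535)
updated quaternion q' = (-0.7239, 0.4949, -0.4807, 0.0041)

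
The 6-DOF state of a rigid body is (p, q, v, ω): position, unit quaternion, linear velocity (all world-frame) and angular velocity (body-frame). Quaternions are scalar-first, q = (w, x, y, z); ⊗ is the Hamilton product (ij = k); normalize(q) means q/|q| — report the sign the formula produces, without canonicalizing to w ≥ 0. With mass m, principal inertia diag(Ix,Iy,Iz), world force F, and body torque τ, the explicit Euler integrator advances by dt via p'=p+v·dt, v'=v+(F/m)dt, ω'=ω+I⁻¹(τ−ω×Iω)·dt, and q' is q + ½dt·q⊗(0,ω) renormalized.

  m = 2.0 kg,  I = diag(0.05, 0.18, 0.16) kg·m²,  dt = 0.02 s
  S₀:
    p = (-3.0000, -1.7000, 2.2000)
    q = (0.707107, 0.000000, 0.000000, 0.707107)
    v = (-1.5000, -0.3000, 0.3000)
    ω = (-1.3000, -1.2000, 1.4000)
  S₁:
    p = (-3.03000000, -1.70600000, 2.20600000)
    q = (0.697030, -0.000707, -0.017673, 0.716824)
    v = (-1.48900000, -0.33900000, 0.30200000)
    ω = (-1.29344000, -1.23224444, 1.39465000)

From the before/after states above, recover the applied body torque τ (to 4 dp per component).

ω₁ − ω₀ = (0.00656000, -0.03224444, -0.00535000)
applied torque τ = (0.0500, -0.0900, 0.1600)

τ = (0.0500, -0.0900, 0.1600)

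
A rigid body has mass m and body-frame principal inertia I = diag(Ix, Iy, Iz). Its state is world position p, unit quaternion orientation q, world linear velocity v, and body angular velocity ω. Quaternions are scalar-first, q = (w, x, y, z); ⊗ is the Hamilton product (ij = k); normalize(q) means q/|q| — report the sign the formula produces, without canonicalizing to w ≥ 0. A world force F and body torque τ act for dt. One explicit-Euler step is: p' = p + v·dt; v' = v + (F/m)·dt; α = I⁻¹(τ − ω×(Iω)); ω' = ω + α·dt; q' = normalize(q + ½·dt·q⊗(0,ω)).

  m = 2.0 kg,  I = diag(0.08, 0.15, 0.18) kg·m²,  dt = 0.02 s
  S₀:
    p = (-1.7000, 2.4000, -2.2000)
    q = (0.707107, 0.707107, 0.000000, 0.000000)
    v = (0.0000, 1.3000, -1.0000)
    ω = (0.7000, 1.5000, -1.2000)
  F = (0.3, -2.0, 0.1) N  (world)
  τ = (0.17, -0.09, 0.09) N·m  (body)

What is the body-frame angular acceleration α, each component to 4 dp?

α = (2.8000, -1.1600, 0.0917)

precession coupling ω×(Iω) = (-0.0540, 0.0840, 0.0735)
angular accel α = (2.8000, -1.1600, 0.0917)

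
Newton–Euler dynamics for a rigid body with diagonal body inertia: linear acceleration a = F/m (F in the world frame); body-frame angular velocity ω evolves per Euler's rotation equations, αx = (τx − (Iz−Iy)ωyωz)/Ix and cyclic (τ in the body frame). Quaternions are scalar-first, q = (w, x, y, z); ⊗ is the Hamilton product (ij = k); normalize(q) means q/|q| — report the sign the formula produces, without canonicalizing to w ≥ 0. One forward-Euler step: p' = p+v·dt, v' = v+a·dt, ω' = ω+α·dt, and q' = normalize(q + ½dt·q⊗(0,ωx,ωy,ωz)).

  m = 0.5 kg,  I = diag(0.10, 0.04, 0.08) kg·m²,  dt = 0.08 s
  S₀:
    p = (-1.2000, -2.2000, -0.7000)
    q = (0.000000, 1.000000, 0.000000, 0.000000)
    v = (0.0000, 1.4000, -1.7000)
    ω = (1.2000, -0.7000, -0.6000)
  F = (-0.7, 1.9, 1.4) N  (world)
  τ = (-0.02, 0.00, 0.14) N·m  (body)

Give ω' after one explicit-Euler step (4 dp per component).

precession coupling ω×(Iω) = (0.0168, -0.0144, 0.0504)
α = I⁻¹(τ − ω×Iω) = (-0.3680, 0.3600, 1.1200)
ω + α·dt = (1.1706, -0.6712, -0.5104)

ω' = (1.1706, -0.6712, -0.5104)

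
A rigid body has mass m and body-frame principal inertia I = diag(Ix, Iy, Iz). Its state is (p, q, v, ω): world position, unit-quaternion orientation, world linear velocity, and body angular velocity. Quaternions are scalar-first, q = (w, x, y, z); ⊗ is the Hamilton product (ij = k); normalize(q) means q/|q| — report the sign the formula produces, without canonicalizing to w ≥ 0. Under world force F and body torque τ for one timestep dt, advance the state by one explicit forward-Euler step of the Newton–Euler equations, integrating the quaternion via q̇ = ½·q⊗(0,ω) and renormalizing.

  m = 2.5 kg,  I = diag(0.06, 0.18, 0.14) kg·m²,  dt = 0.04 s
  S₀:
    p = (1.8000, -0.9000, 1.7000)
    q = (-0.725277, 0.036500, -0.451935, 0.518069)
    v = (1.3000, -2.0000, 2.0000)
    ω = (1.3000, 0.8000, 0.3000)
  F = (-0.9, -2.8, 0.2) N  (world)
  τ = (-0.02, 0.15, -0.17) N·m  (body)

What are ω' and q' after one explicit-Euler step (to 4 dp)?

ω' = (1.2931, 0.8403, 0.2158)
q' = (-0.7218, 0.0066, -0.4501, 0.5258)

ω×(Iω) gyroscopic = (-0.0096, -0.0312, 0.1248)
angular accel α = (-0.1733, 1.0067, -2.1057)
ω' = ω + α·dt = (1.2931, 0.8403, 0.2158)
q⊗(0,ω) = (0.1586773, -1.4928958, 0.0823181, 0.3991324)
q' = normalize(q + ½dt·q⊗(0,ω)) = (-0.7218, 0.0066, -0.4501, 0.5258)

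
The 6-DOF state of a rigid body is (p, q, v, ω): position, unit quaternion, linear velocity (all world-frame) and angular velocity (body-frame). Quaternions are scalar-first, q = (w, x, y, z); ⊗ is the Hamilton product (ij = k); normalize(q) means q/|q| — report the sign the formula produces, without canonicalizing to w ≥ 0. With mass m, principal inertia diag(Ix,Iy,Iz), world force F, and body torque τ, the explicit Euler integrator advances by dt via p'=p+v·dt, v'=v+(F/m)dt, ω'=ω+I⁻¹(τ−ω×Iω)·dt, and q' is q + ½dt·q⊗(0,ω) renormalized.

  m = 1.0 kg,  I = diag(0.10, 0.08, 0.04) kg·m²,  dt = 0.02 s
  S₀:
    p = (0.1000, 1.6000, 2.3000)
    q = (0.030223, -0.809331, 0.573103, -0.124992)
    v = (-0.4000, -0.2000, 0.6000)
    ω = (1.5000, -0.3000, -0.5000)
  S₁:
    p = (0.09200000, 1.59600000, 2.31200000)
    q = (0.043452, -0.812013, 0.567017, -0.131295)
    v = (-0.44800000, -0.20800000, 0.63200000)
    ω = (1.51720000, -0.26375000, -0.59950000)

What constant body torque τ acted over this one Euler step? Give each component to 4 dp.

rate change Δω = (0.01720000, 0.03625000, -0.09950000)
ω₀×(Iω₀) = (-0.0060, -0.0450, 0.0090)
I·α + gyro = (0.0800, 0.1000, -0.1900)

τ = (0.0800, 0.1000, -0.1900)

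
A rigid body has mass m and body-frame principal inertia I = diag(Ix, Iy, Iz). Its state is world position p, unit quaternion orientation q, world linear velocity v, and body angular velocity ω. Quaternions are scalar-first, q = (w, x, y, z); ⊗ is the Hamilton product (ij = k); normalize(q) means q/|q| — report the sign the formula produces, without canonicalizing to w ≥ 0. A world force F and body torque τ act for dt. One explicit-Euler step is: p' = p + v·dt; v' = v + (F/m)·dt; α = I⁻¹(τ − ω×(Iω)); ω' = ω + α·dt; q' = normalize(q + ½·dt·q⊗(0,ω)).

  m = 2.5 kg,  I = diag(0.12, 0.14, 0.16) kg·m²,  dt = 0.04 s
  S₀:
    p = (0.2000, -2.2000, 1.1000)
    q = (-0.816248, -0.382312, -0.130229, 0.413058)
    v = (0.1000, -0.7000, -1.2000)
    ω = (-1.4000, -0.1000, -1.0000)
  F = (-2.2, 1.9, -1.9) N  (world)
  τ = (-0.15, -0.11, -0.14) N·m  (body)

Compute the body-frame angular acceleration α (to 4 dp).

gyro term ω×Iω = (0.0020, -0.0560, 0.0028)
(τ − ω×Iω)/I = (-1.2667, -0.3857, -0.8925)

α = (-1.2667, -0.3857, -0.8925)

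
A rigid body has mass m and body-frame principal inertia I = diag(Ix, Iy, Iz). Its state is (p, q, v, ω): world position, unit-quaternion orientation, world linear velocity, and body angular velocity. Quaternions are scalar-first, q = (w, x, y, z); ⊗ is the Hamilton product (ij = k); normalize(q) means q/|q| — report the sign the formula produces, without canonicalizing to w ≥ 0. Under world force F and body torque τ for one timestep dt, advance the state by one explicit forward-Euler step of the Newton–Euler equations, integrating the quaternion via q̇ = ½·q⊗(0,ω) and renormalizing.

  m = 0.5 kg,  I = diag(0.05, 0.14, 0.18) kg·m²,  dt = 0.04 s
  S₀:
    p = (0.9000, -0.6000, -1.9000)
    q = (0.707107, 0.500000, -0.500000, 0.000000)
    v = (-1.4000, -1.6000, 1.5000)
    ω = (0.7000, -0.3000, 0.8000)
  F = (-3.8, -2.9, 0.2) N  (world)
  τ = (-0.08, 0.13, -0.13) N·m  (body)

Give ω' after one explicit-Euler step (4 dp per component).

ω' = (0.6437, -0.2421, 0.7753)

angular accel α = (-1.4080, 1.4486, -0.6172)
new body rate ω' = (0.6437, -0.2421, 0.7753)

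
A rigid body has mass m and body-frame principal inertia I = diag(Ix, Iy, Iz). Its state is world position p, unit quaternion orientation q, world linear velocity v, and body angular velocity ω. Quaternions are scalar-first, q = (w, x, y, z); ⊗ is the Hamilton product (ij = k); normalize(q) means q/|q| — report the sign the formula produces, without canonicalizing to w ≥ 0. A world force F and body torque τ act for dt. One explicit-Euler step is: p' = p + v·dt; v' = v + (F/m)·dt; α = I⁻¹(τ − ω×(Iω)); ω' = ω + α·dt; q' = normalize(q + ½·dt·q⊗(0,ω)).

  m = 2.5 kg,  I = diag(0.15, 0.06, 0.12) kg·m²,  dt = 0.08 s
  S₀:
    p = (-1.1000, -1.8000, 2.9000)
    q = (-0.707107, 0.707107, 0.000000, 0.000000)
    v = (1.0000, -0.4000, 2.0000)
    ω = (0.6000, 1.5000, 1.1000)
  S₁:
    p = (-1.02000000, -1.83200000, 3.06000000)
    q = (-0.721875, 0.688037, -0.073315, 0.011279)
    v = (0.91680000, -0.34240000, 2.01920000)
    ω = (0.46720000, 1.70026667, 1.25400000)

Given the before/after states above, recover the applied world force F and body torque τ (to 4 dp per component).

F = (-2.6000, 1.8000, 0.6000)
τ = (-0.1500, 0.1700, 0.1500)

rate change Δω = (-0.13280000, 0.20026667, 0.15400000)
I·α + gyro = (-0.1500, 0.1700, 0.1500)
v₁ − v₀ = (-0.08320000, 0.05760000, 0.01920000)
applied force F = (-2.6000, 1.8000, 0.6000)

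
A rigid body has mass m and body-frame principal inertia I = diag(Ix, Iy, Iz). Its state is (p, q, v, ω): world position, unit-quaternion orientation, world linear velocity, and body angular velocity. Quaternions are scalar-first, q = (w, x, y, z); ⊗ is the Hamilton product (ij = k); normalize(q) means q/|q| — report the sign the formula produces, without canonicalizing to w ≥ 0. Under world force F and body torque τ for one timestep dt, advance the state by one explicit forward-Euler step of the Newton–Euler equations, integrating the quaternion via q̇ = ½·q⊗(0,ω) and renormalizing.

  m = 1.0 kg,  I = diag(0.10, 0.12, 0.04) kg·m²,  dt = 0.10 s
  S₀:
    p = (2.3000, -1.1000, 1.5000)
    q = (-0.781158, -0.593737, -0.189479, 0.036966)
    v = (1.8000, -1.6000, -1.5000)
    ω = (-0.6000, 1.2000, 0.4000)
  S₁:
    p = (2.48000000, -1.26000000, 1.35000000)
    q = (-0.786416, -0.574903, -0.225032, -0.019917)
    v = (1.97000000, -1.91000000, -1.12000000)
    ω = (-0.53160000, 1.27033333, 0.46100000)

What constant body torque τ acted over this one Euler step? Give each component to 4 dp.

τ = (0.0300, 0.0700, 0.0100)

Δω = ω₁−ω₀ = (0.06840000, 0.07033333, 0.06100000)
ω₀×(Iω₀) = (-0.0384, -0.0144, -0.0144)
τ = I·(Δω/dt) + ω₀×(Iω₀) = (0.0300, 0.0700, 0.0100)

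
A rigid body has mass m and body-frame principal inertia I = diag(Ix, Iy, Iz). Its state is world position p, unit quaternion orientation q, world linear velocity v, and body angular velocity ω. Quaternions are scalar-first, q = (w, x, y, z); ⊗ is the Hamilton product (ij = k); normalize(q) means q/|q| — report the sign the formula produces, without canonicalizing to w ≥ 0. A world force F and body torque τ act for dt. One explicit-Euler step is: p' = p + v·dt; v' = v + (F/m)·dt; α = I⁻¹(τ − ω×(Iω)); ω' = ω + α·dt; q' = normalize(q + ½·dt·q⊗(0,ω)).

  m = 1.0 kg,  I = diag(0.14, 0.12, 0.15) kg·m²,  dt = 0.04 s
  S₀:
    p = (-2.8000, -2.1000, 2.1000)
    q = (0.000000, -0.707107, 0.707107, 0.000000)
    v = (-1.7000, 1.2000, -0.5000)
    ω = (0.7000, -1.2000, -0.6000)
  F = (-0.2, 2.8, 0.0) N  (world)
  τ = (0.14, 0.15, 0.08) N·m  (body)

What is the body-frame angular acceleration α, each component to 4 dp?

α = (0.8457, 1.2150, 0.4213)

precession coupling ω×(Iω) = (0.0216, 0.0042, 0.0168)
angular accel α = (0.8457, 1.2150, 0.4213)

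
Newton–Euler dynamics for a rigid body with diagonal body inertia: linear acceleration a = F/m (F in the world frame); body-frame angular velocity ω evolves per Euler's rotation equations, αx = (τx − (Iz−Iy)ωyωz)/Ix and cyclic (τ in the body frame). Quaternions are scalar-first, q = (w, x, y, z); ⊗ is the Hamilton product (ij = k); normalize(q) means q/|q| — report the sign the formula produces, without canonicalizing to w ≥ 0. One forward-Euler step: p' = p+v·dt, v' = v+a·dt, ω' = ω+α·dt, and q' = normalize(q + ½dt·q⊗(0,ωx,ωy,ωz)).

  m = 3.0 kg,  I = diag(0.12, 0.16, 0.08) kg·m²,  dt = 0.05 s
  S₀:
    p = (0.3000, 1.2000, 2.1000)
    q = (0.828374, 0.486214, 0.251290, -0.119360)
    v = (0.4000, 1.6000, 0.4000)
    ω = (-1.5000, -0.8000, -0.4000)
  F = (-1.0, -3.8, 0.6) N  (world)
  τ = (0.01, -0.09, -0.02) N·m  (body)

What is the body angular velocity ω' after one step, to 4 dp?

ω×(Iω) gyroscopic = (-0.0256, 0.0240, 0.0480)
(τ − ω×Iω)/I = (0.2967, -0.7125, -0.8500)
ω' = ω + α·dt = (-1.4852, -0.8356, -0.4425)

ω' = (-1.4852, -0.8356, -0.4425)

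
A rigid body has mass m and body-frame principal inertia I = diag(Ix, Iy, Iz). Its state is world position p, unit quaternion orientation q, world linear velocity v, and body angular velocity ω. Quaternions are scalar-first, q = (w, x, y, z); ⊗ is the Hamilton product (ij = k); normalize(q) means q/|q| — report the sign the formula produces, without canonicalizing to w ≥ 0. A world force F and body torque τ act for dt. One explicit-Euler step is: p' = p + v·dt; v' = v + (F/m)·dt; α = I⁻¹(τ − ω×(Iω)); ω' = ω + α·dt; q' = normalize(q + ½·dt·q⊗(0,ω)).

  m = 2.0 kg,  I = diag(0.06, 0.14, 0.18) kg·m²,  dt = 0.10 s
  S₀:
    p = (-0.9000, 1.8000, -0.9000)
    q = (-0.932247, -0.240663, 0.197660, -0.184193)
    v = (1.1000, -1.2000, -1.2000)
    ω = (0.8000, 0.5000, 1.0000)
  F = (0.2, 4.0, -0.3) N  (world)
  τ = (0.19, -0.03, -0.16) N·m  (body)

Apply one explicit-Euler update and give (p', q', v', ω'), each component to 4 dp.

p' = (-0.7900, 1.6800, -1.0200)
q' = (-0.9162, -0.2628, 0.1786, -0.2442)
v' = (1.1100, -1.0000, -1.2150)
ω' = (1.0833, 0.5471, 0.8933)

linear accel F/m = (0.1000, 2.0000, -0.1500)
p + v·dt = (-0.7900, 1.6800, -1.0200)
v' = v + a·dt = (1.1100, -1.0000, -1.2150)
precession coupling ω×(Iω) = (0.0200, -0.0960, 0.0320)
(τ − ω×Iω)/I = (2.8333, 0.4714, -1.0667)
ω + α·dt = (1.0833, 0.5471, 0.8933)
q⊗(0,ω) = (0.2778934, -0.4560411, -0.3728149, -1.2107065)
q' = normalize(q + ½dt·q⊗(0,ω)) = (-0.9162, -0.2628, 0.1786, -0.2442)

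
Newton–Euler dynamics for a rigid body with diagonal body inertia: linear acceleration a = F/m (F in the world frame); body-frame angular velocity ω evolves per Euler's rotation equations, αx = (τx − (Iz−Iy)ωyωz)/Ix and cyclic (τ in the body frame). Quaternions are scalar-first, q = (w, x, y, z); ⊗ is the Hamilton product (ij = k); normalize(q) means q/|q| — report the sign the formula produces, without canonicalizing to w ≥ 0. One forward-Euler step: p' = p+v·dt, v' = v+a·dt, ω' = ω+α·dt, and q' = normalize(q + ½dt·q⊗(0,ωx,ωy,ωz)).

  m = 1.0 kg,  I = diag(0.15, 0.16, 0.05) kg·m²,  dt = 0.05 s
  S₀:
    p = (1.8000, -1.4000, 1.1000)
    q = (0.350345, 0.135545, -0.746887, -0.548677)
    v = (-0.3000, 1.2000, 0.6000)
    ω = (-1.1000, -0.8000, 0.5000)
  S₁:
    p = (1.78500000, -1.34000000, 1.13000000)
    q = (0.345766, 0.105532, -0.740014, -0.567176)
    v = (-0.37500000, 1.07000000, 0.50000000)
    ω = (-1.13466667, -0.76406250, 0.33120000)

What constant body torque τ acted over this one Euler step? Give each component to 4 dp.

τ = (-0.0600, 0.0600, -0.1600)

Δω = ω₁−ω₀ = (-0.03466667, 0.03593750, -0.16880000)
gyro term ω₀×Iω₀ = (0.0440, -0.0550, 0.0088)
I·α + gyro = (-0.0600, 0.0600, -0.1600)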